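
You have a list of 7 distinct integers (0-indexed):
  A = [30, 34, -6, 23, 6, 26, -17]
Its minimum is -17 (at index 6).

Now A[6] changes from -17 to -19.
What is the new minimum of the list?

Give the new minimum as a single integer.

Old min = -17 (at index 6)
Change: A[6] -17 -> -19
Changed element WAS the min. Need to check: is -19 still <= all others?
  Min of remaining elements: -6
  New min = min(-19, -6) = -19

Answer: -19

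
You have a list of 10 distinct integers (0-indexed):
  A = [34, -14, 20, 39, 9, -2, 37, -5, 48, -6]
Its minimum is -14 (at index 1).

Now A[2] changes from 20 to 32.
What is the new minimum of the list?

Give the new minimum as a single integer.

Old min = -14 (at index 1)
Change: A[2] 20 -> 32
Changed element was NOT the old min.
  New min = min(old_min, new_val) = min(-14, 32) = -14

Answer: -14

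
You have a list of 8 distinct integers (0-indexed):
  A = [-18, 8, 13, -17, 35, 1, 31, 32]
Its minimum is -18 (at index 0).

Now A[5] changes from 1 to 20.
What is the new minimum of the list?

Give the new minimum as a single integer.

Answer: -18

Derivation:
Old min = -18 (at index 0)
Change: A[5] 1 -> 20
Changed element was NOT the old min.
  New min = min(old_min, new_val) = min(-18, 20) = -18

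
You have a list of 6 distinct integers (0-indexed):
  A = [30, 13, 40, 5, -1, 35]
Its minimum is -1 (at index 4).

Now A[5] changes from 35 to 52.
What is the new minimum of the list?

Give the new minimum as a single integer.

Answer: -1

Derivation:
Old min = -1 (at index 4)
Change: A[5] 35 -> 52
Changed element was NOT the old min.
  New min = min(old_min, new_val) = min(-1, 52) = -1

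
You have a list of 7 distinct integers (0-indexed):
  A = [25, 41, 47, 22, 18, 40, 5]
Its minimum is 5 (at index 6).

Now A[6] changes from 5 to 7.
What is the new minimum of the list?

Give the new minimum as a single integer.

Old min = 5 (at index 6)
Change: A[6] 5 -> 7
Changed element WAS the min. Need to check: is 7 still <= all others?
  Min of remaining elements: 18
  New min = min(7, 18) = 7

Answer: 7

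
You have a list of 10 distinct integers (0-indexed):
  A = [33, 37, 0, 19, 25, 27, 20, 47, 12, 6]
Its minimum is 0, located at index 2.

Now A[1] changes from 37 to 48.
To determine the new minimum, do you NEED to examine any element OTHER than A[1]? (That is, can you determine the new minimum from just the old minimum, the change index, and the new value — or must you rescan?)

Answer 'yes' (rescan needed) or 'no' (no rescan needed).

Answer: no

Derivation:
Old min = 0 at index 2
Change at index 1: 37 -> 48
Index 1 was NOT the min. New min = min(0, 48). No rescan of other elements needed.
Needs rescan: no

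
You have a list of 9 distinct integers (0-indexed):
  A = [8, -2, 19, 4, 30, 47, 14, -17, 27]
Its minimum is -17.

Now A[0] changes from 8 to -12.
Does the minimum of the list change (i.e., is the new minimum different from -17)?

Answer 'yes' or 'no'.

Old min = -17
Change: A[0] 8 -> -12
Changed element was NOT the min; min changes only if -12 < -17.
New min = -17; changed? no

Answer: no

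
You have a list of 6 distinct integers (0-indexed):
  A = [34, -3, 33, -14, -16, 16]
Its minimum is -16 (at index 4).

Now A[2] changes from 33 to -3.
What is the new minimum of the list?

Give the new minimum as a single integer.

Answer: -16

Derivation:
Old min = -16 (at index 4)
Change: A[2] 33 -> -3
Changed element was NOT the old min.
  New min = min(old_min, new_val) = min(-16, -3) = -16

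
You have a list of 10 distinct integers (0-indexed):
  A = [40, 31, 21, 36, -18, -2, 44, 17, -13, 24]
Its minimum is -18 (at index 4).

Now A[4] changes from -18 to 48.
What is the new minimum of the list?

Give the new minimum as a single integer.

Answer: -13

Derivation:
Old min = -18 (at index 4)
Change: A[4] -18 -> 48
Changed element WAS the min. Need to check: is 48 still <= all others?
  Min of remaining elements: -13
  New min = min(48, -13) = -13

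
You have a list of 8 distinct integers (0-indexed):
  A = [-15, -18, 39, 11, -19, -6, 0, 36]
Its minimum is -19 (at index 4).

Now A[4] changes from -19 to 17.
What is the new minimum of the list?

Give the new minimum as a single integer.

Answer: -18

Derivation:
Old min = -19 (at index 4)
Change: A[4] -19 -> 17
Changed element WAS the min. Need to check: is 17 still <= all others?
  Min of remaining elements: -18
  New min = min(17, -18) = -18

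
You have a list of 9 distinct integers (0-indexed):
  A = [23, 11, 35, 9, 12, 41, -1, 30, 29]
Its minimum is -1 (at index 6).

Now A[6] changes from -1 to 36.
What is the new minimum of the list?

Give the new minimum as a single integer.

Answer: 9

Derivation:
Old min = -1 (at index 6)
Change: A[6] -1 -> 36
Changed element WAS the min. Need to check: is 36 still <= all others?
  Min of remaining elements: 9
  New min = min(36, 9) = 9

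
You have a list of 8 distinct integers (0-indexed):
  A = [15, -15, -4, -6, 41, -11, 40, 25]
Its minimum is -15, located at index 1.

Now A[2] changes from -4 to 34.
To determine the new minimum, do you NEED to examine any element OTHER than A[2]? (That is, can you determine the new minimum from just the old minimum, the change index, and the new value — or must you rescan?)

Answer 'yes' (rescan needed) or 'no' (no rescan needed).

Old min = -15 at index 1
Change at index 2: -4 -> 34
Index 2 was NOT the min. New min = min(-15, 34). No rescan of other elements needed.
Needs rescan: no

Answer: no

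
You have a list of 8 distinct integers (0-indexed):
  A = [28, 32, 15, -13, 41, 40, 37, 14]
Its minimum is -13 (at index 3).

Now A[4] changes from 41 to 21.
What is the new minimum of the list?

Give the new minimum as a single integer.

Old min = -13 (at index 3)
Change: A[4] 41 -> 21
Changed element was NOT the old min.
  New min = min(old_min, new_val) = min(-13, 21) = -13

Answer: -13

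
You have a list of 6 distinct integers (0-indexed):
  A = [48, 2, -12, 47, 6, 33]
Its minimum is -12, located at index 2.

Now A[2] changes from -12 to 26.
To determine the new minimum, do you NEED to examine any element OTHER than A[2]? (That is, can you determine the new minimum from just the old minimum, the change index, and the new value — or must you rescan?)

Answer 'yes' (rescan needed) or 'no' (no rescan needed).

Answer: yes

Derivation:
Old min = -12 at index 2
Change at index 2: -12 -> 26
Index 2 WAS the min and new value 26 > old min -12. Must rescan other elements to find the new min.
Needs rescan: yes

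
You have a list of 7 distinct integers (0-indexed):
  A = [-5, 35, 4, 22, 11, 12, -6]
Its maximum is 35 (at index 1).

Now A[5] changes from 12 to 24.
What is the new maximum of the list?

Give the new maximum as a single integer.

Old max = 35 (at index 1)
Change: A[5] 12 -> 24
Changed element was NOT the old max.
  New max = max(old_max, new_val) = max(35, 24) = 35

Answer: 35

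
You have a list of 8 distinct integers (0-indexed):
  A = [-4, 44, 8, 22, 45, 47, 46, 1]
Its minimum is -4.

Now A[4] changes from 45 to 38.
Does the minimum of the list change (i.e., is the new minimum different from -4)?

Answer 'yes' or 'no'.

Old min = -4
Change: A[4] 45 -> 38
Changed element was NOT the min; min changes only if 38 < -4.
New min = -4; changed? no

Answer: no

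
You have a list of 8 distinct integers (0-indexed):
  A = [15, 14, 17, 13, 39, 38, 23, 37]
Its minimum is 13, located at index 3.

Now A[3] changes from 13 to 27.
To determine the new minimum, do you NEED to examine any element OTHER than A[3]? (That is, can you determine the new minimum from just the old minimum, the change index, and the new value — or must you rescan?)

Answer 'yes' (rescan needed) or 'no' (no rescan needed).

Old min = 13 at index 3
Change at index 3: 13 -> 27
Index 3 WAS the min and new value 27 > old min 13. Must rescan other elements to find the new min.
Needs rescan: yes

Answer: yes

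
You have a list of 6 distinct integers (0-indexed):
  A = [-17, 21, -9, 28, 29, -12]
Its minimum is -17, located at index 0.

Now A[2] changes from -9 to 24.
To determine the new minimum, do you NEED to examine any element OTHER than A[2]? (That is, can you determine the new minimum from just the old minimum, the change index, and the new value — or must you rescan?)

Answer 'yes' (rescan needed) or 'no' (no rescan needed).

Old min = -17 at index 0
Change at index 2: -9 -> 24
Index 2 was NOT the min. New min = min(-17, 24). No rescan of other elements needed.
Needs rescan: no

Answer: no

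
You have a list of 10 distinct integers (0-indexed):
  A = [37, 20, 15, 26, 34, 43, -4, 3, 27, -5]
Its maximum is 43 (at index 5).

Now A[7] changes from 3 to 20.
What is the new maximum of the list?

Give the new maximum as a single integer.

Answer: 43

Derivation:
Old max = 43 (at index 5)
Change: A[7] 3 -> 20
Changed element was NOT the old max.
  New max = max(old_max, new_val) = max(43, 20) = 43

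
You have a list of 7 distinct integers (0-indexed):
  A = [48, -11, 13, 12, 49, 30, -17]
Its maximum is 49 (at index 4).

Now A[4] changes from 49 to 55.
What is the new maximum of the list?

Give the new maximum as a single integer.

Answer: 55

Derivation:
Old max = 49 (at index 4)
Change: A[4] 49 -> 55
Changed element WAS the max -> may need rescan.
  Max of remaining elements: 48
  New max = max(55, 48) = 55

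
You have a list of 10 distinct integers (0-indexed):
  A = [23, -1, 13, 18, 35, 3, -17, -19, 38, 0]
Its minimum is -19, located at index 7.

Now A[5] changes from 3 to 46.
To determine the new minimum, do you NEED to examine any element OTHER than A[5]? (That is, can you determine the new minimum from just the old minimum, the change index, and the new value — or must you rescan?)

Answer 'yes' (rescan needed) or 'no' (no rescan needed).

Answer: no

Derivation:
Old min = -19 at index 7
Change at index 5: 3 -> 46
Index 5 was NOT the min. New min = min(-19, 46). No rescan of other elements needed.
Needs rescan: no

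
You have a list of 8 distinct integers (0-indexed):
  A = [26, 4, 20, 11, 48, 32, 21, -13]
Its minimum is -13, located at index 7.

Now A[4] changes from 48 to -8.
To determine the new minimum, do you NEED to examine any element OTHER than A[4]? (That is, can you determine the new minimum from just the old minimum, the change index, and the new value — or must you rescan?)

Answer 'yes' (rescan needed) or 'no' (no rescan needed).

Old min = -13 at index 7
Change at index 4: 48 -> -8
Index 4 was NOT the min. New min = min(-13, -8). No rescan of other elements needed.
Needs rescan: no

Answer: no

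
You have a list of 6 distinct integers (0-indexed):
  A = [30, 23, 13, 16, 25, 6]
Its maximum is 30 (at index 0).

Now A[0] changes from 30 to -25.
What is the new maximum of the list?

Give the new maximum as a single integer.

Old max = 30 (at index 0)
Change: A[0] 30 -> -25
Changed element WAS the max -> may need rescan.
  Max of remaining elements: 25
  New max = max(-25, 25) = 25

Answer: 25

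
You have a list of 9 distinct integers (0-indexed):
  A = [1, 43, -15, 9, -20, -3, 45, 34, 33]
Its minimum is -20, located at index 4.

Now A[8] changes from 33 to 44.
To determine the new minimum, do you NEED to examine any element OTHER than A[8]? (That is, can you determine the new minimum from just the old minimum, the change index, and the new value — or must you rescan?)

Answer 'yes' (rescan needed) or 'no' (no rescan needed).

Answer: no

Derivation:
Old min = -20 at index 4
Change at index 8: 33 -> 44
Index 8 was NOT the min. New min = min(-20, 44). No rescan of other elements needed.
Needs rescan: no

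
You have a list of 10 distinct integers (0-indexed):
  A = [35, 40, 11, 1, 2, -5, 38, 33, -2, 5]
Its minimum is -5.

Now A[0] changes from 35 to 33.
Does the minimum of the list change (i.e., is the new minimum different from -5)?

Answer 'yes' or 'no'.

Answer: no

Derivation:
Old min = -5
Change: A[0] 35 -> 33
Changed element was NOT the min; min changes only if 33 < -5.
New min = -5; changed? no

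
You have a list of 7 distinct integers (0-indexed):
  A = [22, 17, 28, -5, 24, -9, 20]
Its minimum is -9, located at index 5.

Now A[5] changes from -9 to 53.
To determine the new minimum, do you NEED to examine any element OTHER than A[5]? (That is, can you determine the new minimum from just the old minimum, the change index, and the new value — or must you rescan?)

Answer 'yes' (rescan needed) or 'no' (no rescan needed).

Old min = -9 at index 5
Change at index 5: -9 -> 53
Index 5 WAS the min and new value 53 > old min -9. Must rescan other elements to find the new min.
Needs rescan: yes

Answer: yes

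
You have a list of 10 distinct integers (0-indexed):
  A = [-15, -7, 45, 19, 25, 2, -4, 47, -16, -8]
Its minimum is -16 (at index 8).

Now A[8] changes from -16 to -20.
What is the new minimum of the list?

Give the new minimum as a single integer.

Answer: -20

Derivation:
Old min = -16 (at index 8)
Change: A[8] -16 -> -20
Changed element WAS the min. Need to check: is -20 still <= all others?
  Min of remaining elements: -15
  New min = min(-20, -15) = -20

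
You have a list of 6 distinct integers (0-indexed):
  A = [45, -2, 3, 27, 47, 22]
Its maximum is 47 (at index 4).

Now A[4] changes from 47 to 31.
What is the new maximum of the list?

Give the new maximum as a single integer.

Answer: 45

Derivation:
Old max = 47 (at index 4)
Change: A[4] 47 -> 31
Changed element WAS the max -> may need rescan.
  Max of remaining elements: 45
  New max = max(31, 45) = 45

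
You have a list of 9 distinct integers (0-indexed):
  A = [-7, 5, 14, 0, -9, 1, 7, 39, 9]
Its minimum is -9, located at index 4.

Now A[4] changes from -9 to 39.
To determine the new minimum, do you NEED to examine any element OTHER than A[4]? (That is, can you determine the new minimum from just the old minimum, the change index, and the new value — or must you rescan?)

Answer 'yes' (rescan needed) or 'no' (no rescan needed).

Answer: yes

Derivation:
Old min = -9 at index 4
Change at index 4: -9 -> 39
Index 4 WAS the min and new value 39 > old min -9. Must rescan other elements to find the new min.
Needs rescan: yes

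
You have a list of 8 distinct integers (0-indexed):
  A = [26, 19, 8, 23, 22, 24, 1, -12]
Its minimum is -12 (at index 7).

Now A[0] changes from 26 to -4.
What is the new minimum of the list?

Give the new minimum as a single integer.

Old min = -12 (at index 7)
Change: A[0] 26 -> -4
Changed element was NOT the old min.
  New min = min(old_min, new_val) = min(-12, -4) = -12

Answer: -12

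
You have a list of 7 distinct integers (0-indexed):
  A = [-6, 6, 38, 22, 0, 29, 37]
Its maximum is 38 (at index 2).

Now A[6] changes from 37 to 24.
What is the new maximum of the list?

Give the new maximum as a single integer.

Old max = 38 (at index 2)
Change: A[6] 37 -> 24
Changed element was NOT the old max.
  New max = max(old_max, new_val) = max(38, 24) = 38

Answer: 38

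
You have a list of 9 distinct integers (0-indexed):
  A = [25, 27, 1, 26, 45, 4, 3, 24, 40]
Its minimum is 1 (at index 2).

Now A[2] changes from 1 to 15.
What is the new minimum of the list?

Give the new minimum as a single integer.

Old min = 1 (at index 2)
Change: A[2] 1 -> 15
Changed element WAS the min. Need to check: is 15 still <= all others?
  Min of remaining elements: 3
  New min = min(15, 3) = 3

Answer: 3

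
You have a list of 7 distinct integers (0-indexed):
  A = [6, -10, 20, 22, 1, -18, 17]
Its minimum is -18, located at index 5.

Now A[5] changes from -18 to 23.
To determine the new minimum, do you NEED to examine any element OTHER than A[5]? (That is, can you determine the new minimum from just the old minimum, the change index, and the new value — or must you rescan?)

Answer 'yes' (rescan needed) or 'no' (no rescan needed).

Answer: yes

Derivation:
Old min = -18 at index 5
Change at index 5: -18 -> 23
Index 5 WAS the min and new value 23 > old min -18. Must rescan other elements to find the new min.
Needs rescan: yes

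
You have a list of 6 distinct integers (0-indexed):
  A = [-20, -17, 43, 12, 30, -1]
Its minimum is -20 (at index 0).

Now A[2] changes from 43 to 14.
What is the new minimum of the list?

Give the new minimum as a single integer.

Old min = -20 (at index 0)
Change: A[2] 43 -> 14
Changed element was NOT the old min.
  New min = min(old_min, new_val) = min(-20, 14) = -20

Answer: -20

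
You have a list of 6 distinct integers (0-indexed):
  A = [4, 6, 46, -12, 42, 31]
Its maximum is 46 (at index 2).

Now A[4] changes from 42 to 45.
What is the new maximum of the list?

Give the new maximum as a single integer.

Old max = 46 (at index 2)
Change: A[4] 42 -> 45
Changed element was NOT the old max.
  New max = max(old_max, new_val) = max(46, 45) = 46

Answer: 46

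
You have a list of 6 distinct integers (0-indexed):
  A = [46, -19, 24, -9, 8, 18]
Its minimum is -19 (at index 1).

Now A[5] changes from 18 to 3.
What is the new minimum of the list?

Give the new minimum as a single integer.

Answer: -19

Derivation:
Old min = -19 (at index 1)
Change: A[5] 18 -> 3
Changed element was NOT the old min.
  New min = min(old_min, new_val) = min(-19, 3) = -19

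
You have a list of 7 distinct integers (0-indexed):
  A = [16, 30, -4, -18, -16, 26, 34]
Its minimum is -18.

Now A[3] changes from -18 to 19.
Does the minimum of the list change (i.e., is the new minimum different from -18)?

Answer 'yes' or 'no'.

Answer: yes

Derivation:
Old min = -18
Change: A[3] -18 -> 19
Changed element was the min; new min must be rechecked.
New min = -16; changed? yes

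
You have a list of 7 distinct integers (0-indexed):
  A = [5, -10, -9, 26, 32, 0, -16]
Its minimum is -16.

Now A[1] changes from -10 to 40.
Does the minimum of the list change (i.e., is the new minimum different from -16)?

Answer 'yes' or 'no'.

Old min = -16
Change: A[1] -10 -> 40
Changed element was NOT the min; min changes only if 40 < -16.
New min = -16; changed? no

Answer: no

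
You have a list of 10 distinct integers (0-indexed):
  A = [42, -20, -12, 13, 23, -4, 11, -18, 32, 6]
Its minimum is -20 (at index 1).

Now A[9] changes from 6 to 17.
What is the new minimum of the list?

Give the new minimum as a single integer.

Old min = -20 (at index 1)
Change: A[9] 6 -> 17
Changed element was NOT the old min.
  New min = min(old_min, new_val) = min(-20, 17) = -20

Answer: -20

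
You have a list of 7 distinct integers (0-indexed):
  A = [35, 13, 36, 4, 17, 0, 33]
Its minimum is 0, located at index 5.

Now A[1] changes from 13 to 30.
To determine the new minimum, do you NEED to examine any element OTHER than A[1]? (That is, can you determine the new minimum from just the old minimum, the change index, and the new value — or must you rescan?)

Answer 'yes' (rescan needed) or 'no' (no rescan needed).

Old min = 0 at index 5
Change at index 1: 13 -> 30
Index 1 was NOT the min. New min = min(0, 30). No rescan of other elements needed.
Needs rescan: no

Answer: no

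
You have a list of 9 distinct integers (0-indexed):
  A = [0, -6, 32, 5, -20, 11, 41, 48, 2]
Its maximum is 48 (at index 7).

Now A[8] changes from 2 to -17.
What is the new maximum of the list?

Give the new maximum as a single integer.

Answer: 48

Derivation:
Old max = 48 (at index 7)
Change: A[8] 2 -> -17
Changed element was NOT the old max.
  New max = max(old_max, new_val) = max(48, -17) = 48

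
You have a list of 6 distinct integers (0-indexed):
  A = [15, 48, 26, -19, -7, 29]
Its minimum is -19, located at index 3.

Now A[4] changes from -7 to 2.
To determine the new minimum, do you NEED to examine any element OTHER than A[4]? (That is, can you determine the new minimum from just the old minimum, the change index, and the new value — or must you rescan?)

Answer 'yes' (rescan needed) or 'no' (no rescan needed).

Answer: no

Derivation:
Old min = -19 at index 3
Change at index 4: -7 -> 2
Index 4 was NOT the min. New min = min(-19, 2). No rescan of other elements needed.
Needs rescan: no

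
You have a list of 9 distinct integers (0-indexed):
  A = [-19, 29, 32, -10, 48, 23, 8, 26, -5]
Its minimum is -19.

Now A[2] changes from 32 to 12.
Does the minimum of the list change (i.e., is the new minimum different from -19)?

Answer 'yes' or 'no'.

Answer: no

Derivation:
Old min = -19
Change: A[2] 32 -> 12
Changed element was NOT the min; min changes only if 12 < -19.
New min = -19; changed? no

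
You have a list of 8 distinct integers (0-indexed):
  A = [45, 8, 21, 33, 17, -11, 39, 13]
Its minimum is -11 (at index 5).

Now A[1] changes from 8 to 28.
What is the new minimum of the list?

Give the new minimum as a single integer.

Answer: -11

Derivation:
Old min = -11 (at index 5)
Change: A[1] 8 -> 28
Changed element was NOT the old min.
  New min = min(old_min, new_val) = min(-11, 28) = -11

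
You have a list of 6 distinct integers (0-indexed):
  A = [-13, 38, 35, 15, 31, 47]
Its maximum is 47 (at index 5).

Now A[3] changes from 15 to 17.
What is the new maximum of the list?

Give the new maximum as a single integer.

Answer: 47

Derivation:
Old max = 47 (at index 5)
Change: A[3] 15 -> 17
Changed element was NOT the old max.
  New max = max(old_max, new_val) = max(47, 17) = 47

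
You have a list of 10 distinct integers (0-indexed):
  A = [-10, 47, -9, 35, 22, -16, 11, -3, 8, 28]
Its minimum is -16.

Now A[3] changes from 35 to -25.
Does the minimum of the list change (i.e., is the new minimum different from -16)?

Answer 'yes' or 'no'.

Answer: yes

Derivation:
Old min = -16
Change: A[3] 35 -> -25
Changed element was NOT the min; min changes only if -25 < -16.
New min = -25; changed? yes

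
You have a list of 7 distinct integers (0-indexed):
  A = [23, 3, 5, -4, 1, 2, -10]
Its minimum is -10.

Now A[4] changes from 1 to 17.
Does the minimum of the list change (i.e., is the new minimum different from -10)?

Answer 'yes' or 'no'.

Answer: no

Derivation:
Old min = -10
Change: A[4] 1 -> 17
Changed element was NOT the min; min changes only if 17 < -10.
New min = -10; changed? no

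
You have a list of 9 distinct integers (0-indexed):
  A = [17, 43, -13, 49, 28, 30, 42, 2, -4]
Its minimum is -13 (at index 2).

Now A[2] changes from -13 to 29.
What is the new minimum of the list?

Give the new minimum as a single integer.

Answer: -4

Derivation:
Old min = -13 (at index 2)
Change: A[2] -13 -> 29
Changed element WAS the min. Need to check: is 29 still <= all others?
  Min of remaining elements: -4
  New min = min(29, -4) = -4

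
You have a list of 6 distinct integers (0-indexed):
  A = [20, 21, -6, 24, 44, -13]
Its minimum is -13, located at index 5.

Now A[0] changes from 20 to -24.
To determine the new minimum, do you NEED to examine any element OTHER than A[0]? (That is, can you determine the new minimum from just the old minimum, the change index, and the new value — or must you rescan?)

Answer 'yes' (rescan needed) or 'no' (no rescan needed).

Answer: no

Derivation:
Old min = -13 at index 5
Change at index 0: 20 -> -24
Index 0 was NOT the min. New min = min(-13, -24). No rescan of other elements needed.
Needs rescan: no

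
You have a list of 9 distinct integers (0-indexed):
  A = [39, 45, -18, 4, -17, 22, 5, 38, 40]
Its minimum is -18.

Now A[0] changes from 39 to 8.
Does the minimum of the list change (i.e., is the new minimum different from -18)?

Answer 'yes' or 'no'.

Old min = -18
Change: A[0] 39 -> 8
Changed element was NOT the min; min changes only if 8 < -18.
New min = -18; changed? no

Answer: no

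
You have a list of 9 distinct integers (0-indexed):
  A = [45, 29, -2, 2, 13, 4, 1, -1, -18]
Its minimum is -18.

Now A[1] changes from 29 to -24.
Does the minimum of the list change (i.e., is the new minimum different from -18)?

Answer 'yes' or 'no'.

Answer: yes

Derivation:
Old min = -18
Change: A[1] 29 -> -24
Changed element was NOT the min; min changes only if -24 < -18.
New min = -24; changed? yes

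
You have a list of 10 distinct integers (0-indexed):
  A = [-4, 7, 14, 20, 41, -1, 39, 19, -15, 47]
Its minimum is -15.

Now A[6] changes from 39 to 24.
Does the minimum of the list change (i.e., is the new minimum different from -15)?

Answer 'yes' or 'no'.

Old min = -15
Change: A[6] 39 -> 24
Changed element was NOT the min; min changes only if 24 < -15.
New min = -15; changed? no

Answer: no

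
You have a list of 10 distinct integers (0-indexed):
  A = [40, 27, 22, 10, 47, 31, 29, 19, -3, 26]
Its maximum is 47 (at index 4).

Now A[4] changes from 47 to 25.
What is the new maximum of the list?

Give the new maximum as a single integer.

Old max = 47 (at index 4)
Change: A[4] 47 -> 25
Changed element WAS the max -> may need rescan.
  Max of remaining elements: 40
  New max = max(25, 40) = 40

Answer: 40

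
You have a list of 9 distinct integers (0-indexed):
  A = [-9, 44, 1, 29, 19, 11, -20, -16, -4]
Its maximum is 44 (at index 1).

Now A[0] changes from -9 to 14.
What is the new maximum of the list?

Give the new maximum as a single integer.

Answer: 44

Derivation:
Old max = 44 (at index 1)
Change: A[0] -9 -> 14
Changed element was NOT the old max.
  New max = max(old_max, new_val) = max(44, 14) = 44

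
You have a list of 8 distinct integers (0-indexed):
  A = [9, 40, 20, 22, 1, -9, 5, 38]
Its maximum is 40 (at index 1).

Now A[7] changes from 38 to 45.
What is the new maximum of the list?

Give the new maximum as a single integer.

Answer: 45

Derivation:
Old max = 40 (at index 1)
Change: A[7] 38 -> 45
Changed element was NOT the old max.
  New max = max(old_max, new_val) = max(40, 45) = 45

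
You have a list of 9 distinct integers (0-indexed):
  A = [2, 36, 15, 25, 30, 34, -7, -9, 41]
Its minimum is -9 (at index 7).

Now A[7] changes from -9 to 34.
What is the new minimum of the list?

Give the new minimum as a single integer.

Answer: -7

Derivation:
Old min = -9 (at index 7)
Change: A[7] -9 -> 34
Changed element WAS the min. Need to check: is 34 still <= all others?
  Min of remaining elements: -7
  New min = min(34, -7) = -7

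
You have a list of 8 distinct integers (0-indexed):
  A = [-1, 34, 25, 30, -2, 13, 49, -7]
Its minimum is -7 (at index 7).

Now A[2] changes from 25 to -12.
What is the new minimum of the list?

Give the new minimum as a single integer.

Answer: -12

Derivation:
Old min = -7 (at index 7)
Change: A[2] 25 -> -12
Changed element was NOT the old min.
  New min = min(old_min, new_val) = min(-7, -12) = -12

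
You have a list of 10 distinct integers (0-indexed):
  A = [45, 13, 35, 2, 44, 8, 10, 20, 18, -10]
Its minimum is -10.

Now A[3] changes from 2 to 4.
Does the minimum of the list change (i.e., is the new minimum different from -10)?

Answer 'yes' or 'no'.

Answer: no

Derivation:
Old min = -10
Change: A[3] 2 -> 4
Changed element was NOT the min; min changes only if 4 < -10.
New min = -10; changed? no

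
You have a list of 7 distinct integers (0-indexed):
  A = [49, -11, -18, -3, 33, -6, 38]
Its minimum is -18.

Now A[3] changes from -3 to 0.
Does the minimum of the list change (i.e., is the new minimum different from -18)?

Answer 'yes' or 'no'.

Answer: no

Derivation:
Old min = -18
Change: A[3] -3 -> 0
Changed element was NOT the min; min changes only if 0 < -18.
New min = -18; changed? no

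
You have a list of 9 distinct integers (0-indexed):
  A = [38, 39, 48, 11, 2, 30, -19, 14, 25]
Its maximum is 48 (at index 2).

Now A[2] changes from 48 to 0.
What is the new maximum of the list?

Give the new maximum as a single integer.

Answer: 39

Derivation:
Old max = 48 (at index 2)
Change: A[2] 48 -> 0
Changed element WAS the max -> may need rescan.
  Max of remaining elements: 39
  New max = max(0, 39) = 39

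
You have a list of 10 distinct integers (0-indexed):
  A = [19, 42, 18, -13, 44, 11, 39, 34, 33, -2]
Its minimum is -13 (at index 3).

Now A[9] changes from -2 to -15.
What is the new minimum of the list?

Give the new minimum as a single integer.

Answer: -15

Derivation:
Old min = -13 (at index 3)
Change: A[9] -2 -> -15
Changed element was NOT the old min.
  New min = min(old_min, new_val) = min(-13, -15) = -15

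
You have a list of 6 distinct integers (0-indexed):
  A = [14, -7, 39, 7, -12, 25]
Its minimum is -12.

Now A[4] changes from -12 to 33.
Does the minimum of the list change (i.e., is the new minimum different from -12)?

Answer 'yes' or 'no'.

Old min = -12
Change: A[4] -12 -> 33
Changed element was the min; new min must be rechecked.
New min = -7; changed? yes

Answer: yes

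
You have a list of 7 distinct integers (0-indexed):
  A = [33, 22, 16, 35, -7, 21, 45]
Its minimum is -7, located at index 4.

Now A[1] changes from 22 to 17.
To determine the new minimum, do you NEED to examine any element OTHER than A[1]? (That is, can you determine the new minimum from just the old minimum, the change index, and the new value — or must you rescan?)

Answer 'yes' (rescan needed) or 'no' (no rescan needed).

Answer: no

Derivation:
Old min = -7 at index 4
Change at index 1: 22 -> 17
Index 1 was NOT the min. New min = min(-7, 17). No rescan of other elements needed.
Needs rescan: no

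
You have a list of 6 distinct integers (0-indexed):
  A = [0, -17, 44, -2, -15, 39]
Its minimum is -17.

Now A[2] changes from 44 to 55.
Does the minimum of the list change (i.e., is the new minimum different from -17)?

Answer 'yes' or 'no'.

Answer: no

Derivation:
Old min = -17
Change: A[2] 44 -> 55
Changed element was NOT the min; min changes only if 55 < -17.
New min = -17; changed? no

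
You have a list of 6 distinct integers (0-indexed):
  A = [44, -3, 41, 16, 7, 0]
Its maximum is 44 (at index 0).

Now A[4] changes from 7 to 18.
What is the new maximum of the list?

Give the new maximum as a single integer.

Answer: 44

Derivation:
Old max = 44 (at index 0)
Change: A[4] 7 -> 18
Changed element was NOT the old max.
  New max = max(old_max, new_val) = max(44, 18) = 44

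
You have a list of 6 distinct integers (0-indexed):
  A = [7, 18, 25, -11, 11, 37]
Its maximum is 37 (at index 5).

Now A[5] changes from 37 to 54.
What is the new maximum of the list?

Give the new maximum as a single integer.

Answer: 54

Derivation:
Old max = 37 (at index 5)
Change: A[5] 37 -> 54
Changed element WAS the max -> may need rescan.
  Max of remaining elements: 25
  New max = max(54, 25) = 54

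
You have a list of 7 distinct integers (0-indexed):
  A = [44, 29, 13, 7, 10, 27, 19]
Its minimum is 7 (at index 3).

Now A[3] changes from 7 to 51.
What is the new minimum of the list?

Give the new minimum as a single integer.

Answer: 10

Derivation:
Old min = 7 (at index 3)
Change: A[3] 7 -> 51
Changed element WAS the min. Need to check: is 51 still <= all others?
  Min of remaining elements: 10
  New min = min(51, 10) = 10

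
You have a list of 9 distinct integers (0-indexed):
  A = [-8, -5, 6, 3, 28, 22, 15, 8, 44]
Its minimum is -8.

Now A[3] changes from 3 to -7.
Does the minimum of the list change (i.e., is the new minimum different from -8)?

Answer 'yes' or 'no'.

Answer: no

Derivation:
Old min = -8
Change: A[3] 3 -> -7
Changed element was NOT the min; min changes only if -7 < -8.
New min = -8; changed? no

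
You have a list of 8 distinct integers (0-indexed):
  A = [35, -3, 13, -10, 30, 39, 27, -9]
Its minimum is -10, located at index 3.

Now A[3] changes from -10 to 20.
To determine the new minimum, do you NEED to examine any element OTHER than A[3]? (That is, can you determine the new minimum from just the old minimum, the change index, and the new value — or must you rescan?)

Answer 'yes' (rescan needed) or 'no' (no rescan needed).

Answer: yes

Derivation:
Old min = -10 at index 3
Change at index 3: -10 -> 20
Index 3 WAS the min and new value 20 > old min -10. Must rescan other elements to find the new min.
Needs rescan: yes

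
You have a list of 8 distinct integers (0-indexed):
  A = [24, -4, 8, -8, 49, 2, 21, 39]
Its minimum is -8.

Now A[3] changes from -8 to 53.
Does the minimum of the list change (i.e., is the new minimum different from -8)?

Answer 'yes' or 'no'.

Old min = -8
Change: A[3] -8 -> 53
Changed element was the min; new min must be rechecked.
New min = -4; changed? yes

Answer: yes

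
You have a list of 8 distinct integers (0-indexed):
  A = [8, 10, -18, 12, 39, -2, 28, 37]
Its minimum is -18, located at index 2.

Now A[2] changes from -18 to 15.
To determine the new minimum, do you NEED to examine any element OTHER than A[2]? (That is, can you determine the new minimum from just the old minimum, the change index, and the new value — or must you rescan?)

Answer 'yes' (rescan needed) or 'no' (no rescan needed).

Old min = -18 at index 2
Change at index 2: -18 -> 15
Index 2 WAS the min and new value 15 > old min -18. Must rescan other elements to find the new min.
Needs rescan: yes

Answer: yes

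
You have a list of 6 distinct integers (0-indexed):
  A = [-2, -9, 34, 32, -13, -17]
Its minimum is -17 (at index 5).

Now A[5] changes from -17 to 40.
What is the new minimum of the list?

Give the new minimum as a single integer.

Old min = -17 (at index 5)
Change: A[5] -17 -> 40
Changed element WAS the min. Need to check: is 40 still <= all others?
  Min of remaining elements: -13
  New min = min(40, -13) = -13

Answer: -13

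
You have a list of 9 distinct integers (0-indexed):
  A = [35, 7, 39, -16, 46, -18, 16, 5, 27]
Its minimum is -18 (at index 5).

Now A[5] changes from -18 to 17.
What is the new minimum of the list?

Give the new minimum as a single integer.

Old min = -18 (at index 5)
Change: A[5] -18 -> 17
Changed element WAS the min. Need to check: is 17 still <= all others?
  Min of remaining elements: -16
  New min = min(17, -16) = -16

Answer: -16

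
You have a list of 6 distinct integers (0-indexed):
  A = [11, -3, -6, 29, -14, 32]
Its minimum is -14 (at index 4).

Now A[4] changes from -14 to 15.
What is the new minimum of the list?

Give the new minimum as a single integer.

Old min = -14 (at index 4)
Change: A[4] -14 -> 15
Changed element WAS the min. Need to check: is 15 still <= all others?
  Min of remaining elements: -6
  New min = min(15, -6) = -6

Answer: -6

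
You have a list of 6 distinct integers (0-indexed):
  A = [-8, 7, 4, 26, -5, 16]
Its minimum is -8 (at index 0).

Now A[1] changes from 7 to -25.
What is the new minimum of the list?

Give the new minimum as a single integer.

Answer: -25

Derivation:
Old min = -8 (at index 0)
Change: A[1] 7 -> -25
Changed element was NOT the old min.
  New min = min(old_min, new_val) = min(-8, -25) = -25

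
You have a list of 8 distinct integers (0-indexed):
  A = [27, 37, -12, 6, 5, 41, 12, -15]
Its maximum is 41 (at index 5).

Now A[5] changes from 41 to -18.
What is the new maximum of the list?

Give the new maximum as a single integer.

Answer: 37

Derivation:
Old max = 41 (at index 5)
Change: A[5] 41 -> -18
Changed element WAS the max -> may need rescan.
  Max of remaining elements: 37
  New max = max(-18, 37) = 37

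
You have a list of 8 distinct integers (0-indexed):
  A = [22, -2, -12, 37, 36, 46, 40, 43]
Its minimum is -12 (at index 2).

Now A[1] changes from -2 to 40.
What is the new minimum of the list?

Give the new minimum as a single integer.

Old min = -12 (at index 2)
Change: A[1] -2 -> 40
Changed element was NOT the old min.
  New min = min(old_min, new_val) = min(-12, 40) = -12

Answer: -12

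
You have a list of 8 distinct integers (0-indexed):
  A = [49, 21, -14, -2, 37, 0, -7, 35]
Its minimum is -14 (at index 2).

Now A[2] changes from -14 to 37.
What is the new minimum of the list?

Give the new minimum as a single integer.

Answer: -7

Derivation:
Old min = -14 (at index 2)
Change: A[2] -14 -> 37
Changed element WAS the min. Need to check: is 37 still <= all others?
  Min of remaining elements: -7
  New min = min(37, -7) = -7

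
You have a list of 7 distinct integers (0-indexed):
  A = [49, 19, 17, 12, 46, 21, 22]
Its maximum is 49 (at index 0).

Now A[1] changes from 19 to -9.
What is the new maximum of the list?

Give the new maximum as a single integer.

Answer: 49

Derivation:
Old max = 49 (at index 0)
Change: A[1] 19 -> -9
Changed element was NOT the old max.
  New max = max(old_max, new_val) = max(49, -9) = 49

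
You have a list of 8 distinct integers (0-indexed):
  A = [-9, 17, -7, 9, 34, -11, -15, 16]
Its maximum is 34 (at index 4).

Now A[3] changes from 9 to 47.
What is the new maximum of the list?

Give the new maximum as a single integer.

Answer: 47

Derivation:
Old max = 34 (at index 4)
Change: A[3] 9 -> 47
Changed element was NOT the old max.
  New max = max(old_max, new_val) = max(34, 47) = 47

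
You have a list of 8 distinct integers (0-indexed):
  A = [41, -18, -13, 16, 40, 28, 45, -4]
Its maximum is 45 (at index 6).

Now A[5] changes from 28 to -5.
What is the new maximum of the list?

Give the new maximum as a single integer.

Answer: 45

Derivation:
Old max = 45 (at index 6)
Change: A[5] 28 -> -5
Changed element was NOT the old max.
  New max = max(old_max, new_val) = max(45, -5) = 45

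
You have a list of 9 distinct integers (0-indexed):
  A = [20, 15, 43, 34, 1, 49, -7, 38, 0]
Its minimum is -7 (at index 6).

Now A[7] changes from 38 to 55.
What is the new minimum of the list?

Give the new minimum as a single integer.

Old min = -7 (at index 6)
Change: A[7] 38 -> 55
Changed element was NOT the old min.
  New min = min(old_min, new_val) = min(-7, 55) = -7

Answer: -7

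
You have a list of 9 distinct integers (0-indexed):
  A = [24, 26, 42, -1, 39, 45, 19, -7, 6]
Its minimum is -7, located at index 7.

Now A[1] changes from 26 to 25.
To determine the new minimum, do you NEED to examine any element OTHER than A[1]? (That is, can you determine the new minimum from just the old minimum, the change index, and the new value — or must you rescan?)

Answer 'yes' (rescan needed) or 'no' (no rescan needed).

Answer: no

Derivation:
Old min = -7 at index 7
Change at index 1: 26 -> 25
Index 1 was NOT the min. New min = min(-7, 25). No rescan of other elements needed.
Needs rescan: no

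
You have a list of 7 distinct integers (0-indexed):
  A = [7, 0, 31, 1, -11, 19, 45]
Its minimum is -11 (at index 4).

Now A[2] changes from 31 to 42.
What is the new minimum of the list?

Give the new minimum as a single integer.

Old min = -11 (at index 4)
Change: A[2] 31 -> 42
Changed element was NOT the old min.
  New min = min(old_min, new_val) = min(-11, 42) = -11

Answer: -11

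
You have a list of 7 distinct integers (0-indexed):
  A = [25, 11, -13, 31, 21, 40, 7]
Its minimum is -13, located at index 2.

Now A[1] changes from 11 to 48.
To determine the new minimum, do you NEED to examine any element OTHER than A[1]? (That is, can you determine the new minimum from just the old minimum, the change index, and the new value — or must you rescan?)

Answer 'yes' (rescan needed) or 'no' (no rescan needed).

Old min = -13 at index 2
Change at index 1: 11 -> 48
Index 1 was NOT the min. New min = min(-13, 48). No rescan of other elements needed.
Needs rescan: no

Answer: no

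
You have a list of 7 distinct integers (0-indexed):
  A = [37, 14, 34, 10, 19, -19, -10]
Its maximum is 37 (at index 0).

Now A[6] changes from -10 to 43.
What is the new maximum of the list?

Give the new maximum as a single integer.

Answer: 43

Derivation:
Old max = 37 (at index 0)
Change: A[6] -10 -> 43
Changed element was NOT the old max.
  New max = max(old_max, new_val) = max(37, 43) = 43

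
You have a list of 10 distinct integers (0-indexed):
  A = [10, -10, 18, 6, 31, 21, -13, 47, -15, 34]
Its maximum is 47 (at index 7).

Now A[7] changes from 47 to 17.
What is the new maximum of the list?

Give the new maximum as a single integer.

Old max = 47 (at index 7)
Change: A[7] 47 -> 17
Changed element WAS the max -> may need rescan.
  Max of remaining elements: 34
  New max = max(17, 34) = 34

Answer: 34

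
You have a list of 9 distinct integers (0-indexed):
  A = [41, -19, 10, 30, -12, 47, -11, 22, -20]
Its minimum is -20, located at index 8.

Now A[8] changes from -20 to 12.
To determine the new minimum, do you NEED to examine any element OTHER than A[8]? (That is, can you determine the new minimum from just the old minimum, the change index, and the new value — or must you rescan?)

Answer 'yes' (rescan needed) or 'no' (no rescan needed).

Old min = -20 at index 8
Change at index 8: -20 -> 12
Index 8 WAS the min and new value 12 > old min -20. Must rescan other elements to find the new min.
Needs rescan: yes

Answer: yes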